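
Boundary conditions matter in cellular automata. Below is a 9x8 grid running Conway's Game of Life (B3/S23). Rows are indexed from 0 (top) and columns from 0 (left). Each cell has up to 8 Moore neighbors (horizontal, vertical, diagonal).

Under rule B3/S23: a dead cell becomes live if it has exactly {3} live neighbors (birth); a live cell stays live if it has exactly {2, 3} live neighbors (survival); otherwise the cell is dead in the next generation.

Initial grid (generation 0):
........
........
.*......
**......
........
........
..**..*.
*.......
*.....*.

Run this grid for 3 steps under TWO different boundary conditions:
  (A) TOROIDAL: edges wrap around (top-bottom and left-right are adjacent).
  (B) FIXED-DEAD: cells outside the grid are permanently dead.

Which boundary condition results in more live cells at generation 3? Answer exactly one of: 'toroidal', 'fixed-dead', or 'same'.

Under TOROIDAL boundary, generation 3:
........
........
**......
**......
........
........
........
........
........
Population = 4

Under FIXED-DEAD boundary, generation 3:
........
........
**......
**......
........
........
........
........
........
Population = 4

Comparison: toroidal=4, fixed-dead=4 -> same

Answer: same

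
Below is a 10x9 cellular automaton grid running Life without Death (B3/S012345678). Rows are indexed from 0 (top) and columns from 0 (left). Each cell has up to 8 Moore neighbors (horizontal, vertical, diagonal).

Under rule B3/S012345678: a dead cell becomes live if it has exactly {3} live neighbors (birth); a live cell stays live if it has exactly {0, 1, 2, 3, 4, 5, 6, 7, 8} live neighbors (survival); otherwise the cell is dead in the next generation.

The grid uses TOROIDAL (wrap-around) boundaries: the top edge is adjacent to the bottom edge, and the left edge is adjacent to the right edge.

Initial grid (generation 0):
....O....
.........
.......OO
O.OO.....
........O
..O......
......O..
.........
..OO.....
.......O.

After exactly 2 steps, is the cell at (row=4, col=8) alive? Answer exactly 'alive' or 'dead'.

Simulating step by step:
Generation 0 (given above): 12 live cells
Generation 1: 17 live cells
....O....
.........
.......OO
O.OO...O.
.OOO....O
..O......
......O..
.........
..OO.....
...O...O.
Generation 2: 22 live cells
....O....
.........
.......OO
O.OO...O.
OOOO....O
.OOO.....
......O..
.........
..OO.....
..OOO..O.

Cell (4,8) at generation 2: 1 -> alive

Answer: alive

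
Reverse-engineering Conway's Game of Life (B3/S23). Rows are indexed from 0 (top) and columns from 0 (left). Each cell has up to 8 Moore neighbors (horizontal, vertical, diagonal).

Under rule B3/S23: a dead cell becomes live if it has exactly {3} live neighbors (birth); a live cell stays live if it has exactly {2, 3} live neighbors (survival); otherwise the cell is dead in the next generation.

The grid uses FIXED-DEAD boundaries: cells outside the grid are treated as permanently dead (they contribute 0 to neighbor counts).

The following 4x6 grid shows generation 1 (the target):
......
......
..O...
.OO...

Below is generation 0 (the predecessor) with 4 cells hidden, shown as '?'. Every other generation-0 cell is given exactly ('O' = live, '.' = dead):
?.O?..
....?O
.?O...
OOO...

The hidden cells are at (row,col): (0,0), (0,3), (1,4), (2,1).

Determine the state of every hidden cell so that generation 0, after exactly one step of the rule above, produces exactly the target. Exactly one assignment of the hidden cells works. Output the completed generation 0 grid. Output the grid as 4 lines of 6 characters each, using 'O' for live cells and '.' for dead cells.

Answer: ..O...
.....O
..O...
OOO...

Derivation:
Hidden generation-0 cells (in order): (0,0), (0,3), (1,4), (2,1).
A hidden cell only influences target cells in its own 3x3 neighborhood. Try each of the 2^4 = 16 assignments, step the completed generation 0 forward once under B3/S23, and compare with the target:
  (0,0)=. (0,3)=. (1,4)=. (2,1)=. -> step reproduces the target at every cell -> ACCEPT
  (0,0)=. (0,3)=. (1,4)=. (2,1)=O -> step gives (1,1)='O' but target has '.' -> reject
  (0,0)=. (0,3)=. (1,4)=O (2,1)=. -> step gives (1,3)='O' but target has '.' -> reject
  (0,0)=. (0,3)=. (1,4)=O (2,1)=O -> step gives (1,1)='O' but target has '.' -> reject
  (0,0)=. (0,3)=O (1,4)=. (2,1)=. -> step gives (1,2)='O' but target has '.' -> reject
  (0,0)=. (0,3)=O (1,4)=. (2,1)=O -> step gives (1,1)='O' but target has '.' -> reject
  (0,0)=. (0,3)=O (1,4)=O (2,1)=. -> step gives (0,3)='O' but target has '.' -> reject
  (0,0)=. (0,3)=O (1,4)=O (2,1)=O -> step gives (0,3)='O' but target has '.' -> reject
  (0,0)=O (0,3)=. (1,4)=. (2,1)=. -> step gives (1,1)='O' but target has '.' -> reject
  (0,0)=O (0,3)=. (1,4)=. (2,1)=O -> step gives (1,2)='O' but target has '.' -> reject
  (0,0)=O (0,3)=. (1,4)=O (2,1)=. -> step gives (1,1)='O' but target has '.' -> reject
  (0,0)=O (0,3)=. (1,4)=O (2,1)=O -> step gives (1,2)='O' but target has '.' -> reject
  (0,0)=O (0,3)=O (1,4)=. (2,1)=. -> step gives (1,1)='O' but target has '.' -> reject
  (0,0)=O (0,3)=O (1,4)=. (2,1)=O -> step gives (1,3)='O' but target has '.' -> reject
  (0,0)=O (0,3)=O (1,4)=O (2,1)=. -> step gives (0,3)='O' but target has '.' -> reject
  (0,0)=O (0,3)=O (1,4)=O (2,1)=O -> step gives (0,3)='O' but target has '.' -> reject
Unique solution: (0,0)=dead, (0,3)=dead, (1,4)=dead, (2,1)=dead.
Check: live-neighbor counts of every cell in the completed generation 0:
010111
022210
242211
132200
Applying B3/S23 to generation 0 with these counts gives:
......
......
..O...
.OO...
which matches the target exactly.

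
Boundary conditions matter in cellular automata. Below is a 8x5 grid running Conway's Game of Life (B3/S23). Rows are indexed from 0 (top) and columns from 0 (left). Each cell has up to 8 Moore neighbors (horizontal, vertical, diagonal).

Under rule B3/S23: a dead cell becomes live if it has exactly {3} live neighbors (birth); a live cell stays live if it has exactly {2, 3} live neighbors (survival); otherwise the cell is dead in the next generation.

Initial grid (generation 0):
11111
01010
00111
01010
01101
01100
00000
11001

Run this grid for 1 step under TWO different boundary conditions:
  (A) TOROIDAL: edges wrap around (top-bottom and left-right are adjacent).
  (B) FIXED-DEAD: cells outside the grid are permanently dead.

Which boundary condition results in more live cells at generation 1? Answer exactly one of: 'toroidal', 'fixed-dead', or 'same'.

Answer: fixed-dead

Derivation:
Under TOROIDAL boundary, generation 1:
00000
00000
11001
01000
00000
11110
00100
00000
Population = 9

Under FIXED-DEAD boundary, generation 1:
11011
10000
01001
01000
10000
01110
10100
00000
Population = 14

Comparison: toroidal=9, fixed-dead=14 -> fixed-dead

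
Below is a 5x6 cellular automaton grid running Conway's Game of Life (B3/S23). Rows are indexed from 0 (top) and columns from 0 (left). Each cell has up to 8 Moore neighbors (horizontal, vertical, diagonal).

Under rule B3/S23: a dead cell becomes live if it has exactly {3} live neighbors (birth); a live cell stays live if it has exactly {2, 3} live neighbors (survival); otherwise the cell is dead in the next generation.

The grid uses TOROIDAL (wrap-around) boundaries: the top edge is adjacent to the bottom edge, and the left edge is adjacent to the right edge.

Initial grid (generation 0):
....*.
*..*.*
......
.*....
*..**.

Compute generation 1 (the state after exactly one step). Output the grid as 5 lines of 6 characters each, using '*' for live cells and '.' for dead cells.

Answer: *.....
....**
*.....
......
...***

Derivation:
Simulating step by step:
Generation 0 (given above): 8 live cells
Generation 1: 7 live cells
(generation 1 grid is the final answer)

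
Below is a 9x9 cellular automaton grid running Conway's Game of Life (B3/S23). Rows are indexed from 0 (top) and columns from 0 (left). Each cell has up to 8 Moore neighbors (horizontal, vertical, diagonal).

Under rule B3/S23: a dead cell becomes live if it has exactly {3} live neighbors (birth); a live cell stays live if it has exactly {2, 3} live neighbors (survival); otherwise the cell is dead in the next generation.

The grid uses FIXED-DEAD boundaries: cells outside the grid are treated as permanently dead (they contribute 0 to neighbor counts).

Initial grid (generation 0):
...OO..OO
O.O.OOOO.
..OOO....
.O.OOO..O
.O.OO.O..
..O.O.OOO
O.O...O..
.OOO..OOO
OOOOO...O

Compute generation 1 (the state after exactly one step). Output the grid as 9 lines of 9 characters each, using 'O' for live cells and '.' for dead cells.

Simulating step by step:
Generation 0 (given above): 42 live cells
Generation 1: 24 live cells
(generation 1 grid is the final answer)

Answer: ...OO..OO
.OO...OOO
.......O.
.O.......
.O....O.O
..O.O.O..
.........
....OOO.O
O...O...O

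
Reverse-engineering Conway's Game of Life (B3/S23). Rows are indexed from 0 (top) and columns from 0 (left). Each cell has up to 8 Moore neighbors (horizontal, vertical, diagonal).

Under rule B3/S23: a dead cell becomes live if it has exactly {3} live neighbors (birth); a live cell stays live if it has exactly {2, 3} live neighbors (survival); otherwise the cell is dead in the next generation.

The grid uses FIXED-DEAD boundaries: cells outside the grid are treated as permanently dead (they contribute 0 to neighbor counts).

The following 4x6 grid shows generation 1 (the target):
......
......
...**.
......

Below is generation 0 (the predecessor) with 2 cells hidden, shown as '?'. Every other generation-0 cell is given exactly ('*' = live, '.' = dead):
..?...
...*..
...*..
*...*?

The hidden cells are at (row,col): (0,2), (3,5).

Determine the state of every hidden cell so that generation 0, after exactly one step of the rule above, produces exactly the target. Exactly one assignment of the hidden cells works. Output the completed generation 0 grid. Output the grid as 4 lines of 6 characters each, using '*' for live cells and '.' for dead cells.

Answer: ......
...*..
...*..
*...*.

Derivation:
Hidden generation-0 cells (in order): (0,2), (3,5).
A hidden cell only influences target cells in its own 3x3 neighborhood. Try each of the 2^2 = 4 assignments, step the completed generation 0 forward once under B3/S23, and compare with the target:
  (0,2)=. (3,5)=. -> step reproduces the target at every cell -> ACCEPT
  (0,2)=. (3,5)=* -> step gives (2,4)='.' but target has '*' -> reject
  (0,2)=* (3,5)=. -> step gives (1,2)='*' but target has '.' -> reject
  (0,2)=* (3,5)=* -> step gives (1,2)='*' but target has '.' -> reject
Unique solution: (0,2)=dead, (3,5)=dead.
Check: live-neighbor counts of every cell in the completed generation 0:
001110
002120
112231
011211
Applying B3/S23 to generation 0 with these counts gives:
......
......
...**.
......
which matches the target exactly.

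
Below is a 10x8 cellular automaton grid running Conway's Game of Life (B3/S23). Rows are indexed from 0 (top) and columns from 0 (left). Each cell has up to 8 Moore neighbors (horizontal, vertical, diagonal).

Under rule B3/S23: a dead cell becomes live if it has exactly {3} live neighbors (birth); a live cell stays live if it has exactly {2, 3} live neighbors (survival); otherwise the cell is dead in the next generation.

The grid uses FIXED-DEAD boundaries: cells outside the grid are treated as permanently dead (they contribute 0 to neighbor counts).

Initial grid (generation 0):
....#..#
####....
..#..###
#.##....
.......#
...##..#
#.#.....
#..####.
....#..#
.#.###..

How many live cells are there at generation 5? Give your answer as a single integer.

Simulating step by step:
Generation 0 (given above): 30 live cells
Generation 1: 31 live cells
.###....
.#####.#
#...#.#.
.###...#
..#.#...
...#....
.##...#.
.#.####.
..#.....
...###..
Generation 2: 26 live cells
.#......
#....##.
#.....##
.##.##..
.#..#...
.#.#....
.#....#.
.#.####.
..#...#.
...##...
Generation 3: 33 live cells
........
##...###
#...#..#
#######.
##..##..
##......
##.#..#.
.#.##.##
..#...#.
...#....
Generation 4: 28 live cells
......#.
##...###
.......#
..#...#.
......#.
....##..
...#####
##.##.##
..#.####
........
Generation 5: 22 live cells
.....###
.....#.#
.#...#.#
......##
......#.
...#...#
..#....#
.#......
.##.#..#
.....##.
Population at generation 5: 22

Answer: 22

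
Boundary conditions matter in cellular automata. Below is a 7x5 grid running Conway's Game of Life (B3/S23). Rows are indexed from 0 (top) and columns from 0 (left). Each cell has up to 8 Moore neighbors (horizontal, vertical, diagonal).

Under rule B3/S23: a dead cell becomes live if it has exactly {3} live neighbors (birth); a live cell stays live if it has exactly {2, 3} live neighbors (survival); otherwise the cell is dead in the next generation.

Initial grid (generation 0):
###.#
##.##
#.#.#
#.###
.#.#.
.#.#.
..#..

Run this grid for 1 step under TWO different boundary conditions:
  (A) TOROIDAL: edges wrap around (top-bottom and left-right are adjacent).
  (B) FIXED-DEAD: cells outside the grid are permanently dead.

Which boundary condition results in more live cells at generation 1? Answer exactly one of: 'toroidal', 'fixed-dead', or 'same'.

Under TOROIDAL boundary, generation 1:
.....
.....
.....
.....
.#...
.#.#.
....#
Population = 4

Under FIXED-DEAD boundary, generation 1:
#.#.#
....#
#....
#...#
##...
.#.#.
..#..
Population = 12

Comparison: toroidal=4, fixed-dead=12 -> fixed-dead

Answer: fixed-dead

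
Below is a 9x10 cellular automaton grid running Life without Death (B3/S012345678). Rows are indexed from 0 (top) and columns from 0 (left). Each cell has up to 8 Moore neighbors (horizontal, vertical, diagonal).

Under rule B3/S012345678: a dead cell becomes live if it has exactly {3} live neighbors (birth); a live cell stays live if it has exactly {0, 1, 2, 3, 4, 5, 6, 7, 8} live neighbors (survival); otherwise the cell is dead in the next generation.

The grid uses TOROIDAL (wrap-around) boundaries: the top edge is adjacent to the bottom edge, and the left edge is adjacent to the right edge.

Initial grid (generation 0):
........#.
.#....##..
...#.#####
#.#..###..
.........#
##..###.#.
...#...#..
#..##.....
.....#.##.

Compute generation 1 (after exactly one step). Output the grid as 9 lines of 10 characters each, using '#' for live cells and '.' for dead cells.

Answer: ........#.
.#...###.#
##########
#.#.####..
....#...##
##..######
####..##.#
#..##.###.
....##.###

Derivation:
Simulating step by step:
Generation 0 (given above): 30 live cells
Generation 1: 51 live cells
(generation 1 grid is the final answer)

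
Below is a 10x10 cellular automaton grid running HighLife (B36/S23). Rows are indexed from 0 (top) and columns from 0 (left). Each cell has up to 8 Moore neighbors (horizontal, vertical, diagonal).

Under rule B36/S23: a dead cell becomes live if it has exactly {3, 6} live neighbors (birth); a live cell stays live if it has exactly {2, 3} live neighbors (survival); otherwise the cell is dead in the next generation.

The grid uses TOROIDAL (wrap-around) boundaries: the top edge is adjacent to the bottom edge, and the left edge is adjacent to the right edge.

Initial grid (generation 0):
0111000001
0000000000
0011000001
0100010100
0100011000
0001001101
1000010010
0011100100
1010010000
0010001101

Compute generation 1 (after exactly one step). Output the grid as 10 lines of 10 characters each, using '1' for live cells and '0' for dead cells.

Answer: 1111000010
1100000000
0010000000
1100110000
1010110010
1000100111
0010010011
0011111001
0010110110
0000001011

Derivation:
Simulating step by step:
Generation 0 (given above): 31 live cells
Generation 1: 40 live cells
(generation 1 grid is the final answer)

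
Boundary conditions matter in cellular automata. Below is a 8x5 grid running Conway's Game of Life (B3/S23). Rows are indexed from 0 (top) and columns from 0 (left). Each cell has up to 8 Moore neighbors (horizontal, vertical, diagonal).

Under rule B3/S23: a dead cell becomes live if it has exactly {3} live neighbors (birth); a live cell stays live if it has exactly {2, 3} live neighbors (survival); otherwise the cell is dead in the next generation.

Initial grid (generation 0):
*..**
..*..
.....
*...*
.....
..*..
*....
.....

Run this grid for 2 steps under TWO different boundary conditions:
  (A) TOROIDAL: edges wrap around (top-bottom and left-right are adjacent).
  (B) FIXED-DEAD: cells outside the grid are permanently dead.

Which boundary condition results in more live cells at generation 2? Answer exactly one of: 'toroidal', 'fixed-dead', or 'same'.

Answer: toroidal

Derivation:
Under TOROIDAL boundary, generation 2:
*..*.
...**
.....
.....
.....
.....
.....
....*
Population = 5

Under FIXED-DEAD boundary, generation 2:
.....
.....
.....
.....
.....
.....
.....
.....
Population = 0

Comparison: toroidal=5, fixed-dead=0 -> toroidal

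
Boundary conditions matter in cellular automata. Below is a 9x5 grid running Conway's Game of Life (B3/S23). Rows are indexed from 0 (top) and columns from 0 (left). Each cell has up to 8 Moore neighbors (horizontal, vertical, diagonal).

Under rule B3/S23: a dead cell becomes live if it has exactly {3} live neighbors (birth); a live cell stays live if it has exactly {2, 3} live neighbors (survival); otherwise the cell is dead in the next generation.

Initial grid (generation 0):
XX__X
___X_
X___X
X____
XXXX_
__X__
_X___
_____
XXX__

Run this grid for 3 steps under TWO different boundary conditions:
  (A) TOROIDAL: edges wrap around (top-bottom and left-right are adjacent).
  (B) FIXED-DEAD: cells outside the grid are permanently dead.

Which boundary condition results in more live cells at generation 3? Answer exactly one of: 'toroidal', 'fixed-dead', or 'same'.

Answer: same

Derivation:
Under TOROIDAL boundary, generation 3:
_____
__XX_
XX__X
____X
X__XX
__XX_
____X
___X_
__X__
Population = 14

Under FIXED-DEAD boundary, generation 3:
_____
_____
___X_
_X_XX
____X
XXXX_
XX___
XXX__
_____
Population = 14

Comparison: toroidal=14, fixed-dead=14 -> same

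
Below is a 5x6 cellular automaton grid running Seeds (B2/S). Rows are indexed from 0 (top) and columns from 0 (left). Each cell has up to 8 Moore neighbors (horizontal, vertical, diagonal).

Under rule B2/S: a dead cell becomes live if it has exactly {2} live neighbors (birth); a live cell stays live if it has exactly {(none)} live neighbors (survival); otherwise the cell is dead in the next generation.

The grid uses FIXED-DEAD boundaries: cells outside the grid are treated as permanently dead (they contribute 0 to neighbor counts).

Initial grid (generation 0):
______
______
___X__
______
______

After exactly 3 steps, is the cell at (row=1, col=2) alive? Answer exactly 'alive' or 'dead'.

Simulating step by step:
Generation 0 (given above): 1 live cells
Generation 1: 0 live cells
______
______
______
______
______
Generation 2: 0 live cells
______
______
______
______
______
Generation 3: 0 live cells
______
______
______
______
______

Cell (1,2) at generation 3: 0 -> dead

Answer: dead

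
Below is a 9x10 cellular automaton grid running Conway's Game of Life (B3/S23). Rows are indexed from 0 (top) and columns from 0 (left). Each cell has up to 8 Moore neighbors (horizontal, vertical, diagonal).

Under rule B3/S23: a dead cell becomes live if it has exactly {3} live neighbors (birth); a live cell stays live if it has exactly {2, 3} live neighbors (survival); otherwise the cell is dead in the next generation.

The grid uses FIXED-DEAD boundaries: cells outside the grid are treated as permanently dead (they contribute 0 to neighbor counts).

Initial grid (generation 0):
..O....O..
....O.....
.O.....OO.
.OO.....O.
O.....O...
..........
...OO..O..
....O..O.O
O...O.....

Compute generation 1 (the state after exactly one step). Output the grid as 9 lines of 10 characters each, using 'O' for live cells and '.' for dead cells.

Answer: ..........
.......OO.
.OO....OO.
OOO.....O.
.O........
..........
...OO...O.
....OO..O.
..........

Derivation:
Simulating step by step:
Generation 0 (given above): 19 live cells
Generation 1: 17 live cells
(generation 1 grid is the final answer)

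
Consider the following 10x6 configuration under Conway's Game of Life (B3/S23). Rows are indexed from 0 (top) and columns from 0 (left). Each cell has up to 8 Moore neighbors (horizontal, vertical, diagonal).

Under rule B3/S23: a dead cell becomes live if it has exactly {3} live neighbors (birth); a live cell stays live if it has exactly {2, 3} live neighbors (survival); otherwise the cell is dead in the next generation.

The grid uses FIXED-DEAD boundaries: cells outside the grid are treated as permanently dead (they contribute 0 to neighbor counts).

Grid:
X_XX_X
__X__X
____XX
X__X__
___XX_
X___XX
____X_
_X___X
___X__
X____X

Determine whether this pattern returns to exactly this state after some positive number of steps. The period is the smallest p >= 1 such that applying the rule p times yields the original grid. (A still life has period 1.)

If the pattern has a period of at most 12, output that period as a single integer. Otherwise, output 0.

Simulating and comparing each generation to the original:
Gen 0 (original, given above): 21 live cells
Gen 1: 18 live cells, differs from original
Gen 2: 17 live cells, differs from original
Gen 3: 15 live cells, differs from original
Gen 4: 14 live cells, differs from original
Gen 5: 11 live cells, differs from original
Gen 6: 13 live cells, differs from original
Gen 7: 11 live cells, differs from original
Gen 8: 15 live cells, differs from original
Gen 9: 9 live cells, differs from original
Gen 10: 6 live cells, differs from original
Gen 11: 6 live cells, differs from original
Gen 12: 5 live cells, differs from original
No period found within 12 steps.

Answer: 0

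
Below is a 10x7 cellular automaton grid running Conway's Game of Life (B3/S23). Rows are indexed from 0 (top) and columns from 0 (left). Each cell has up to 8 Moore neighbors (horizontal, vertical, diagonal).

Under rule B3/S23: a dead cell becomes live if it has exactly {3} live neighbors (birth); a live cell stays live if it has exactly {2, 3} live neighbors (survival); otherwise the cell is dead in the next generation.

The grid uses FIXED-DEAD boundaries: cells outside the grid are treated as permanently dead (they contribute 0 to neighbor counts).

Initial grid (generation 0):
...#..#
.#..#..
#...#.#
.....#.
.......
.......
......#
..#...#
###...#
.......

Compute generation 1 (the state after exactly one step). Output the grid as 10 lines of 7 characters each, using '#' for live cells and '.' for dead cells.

Answer: .......
...##..
....#..
.....#.
.......
.......
.......
..#..##
.##....
.#.....

Derivation:
Simulating step by step:
Generation 0 (given above): 15 live cells
Generation 1: 10 live cells
(generation 1 grid is the final answer)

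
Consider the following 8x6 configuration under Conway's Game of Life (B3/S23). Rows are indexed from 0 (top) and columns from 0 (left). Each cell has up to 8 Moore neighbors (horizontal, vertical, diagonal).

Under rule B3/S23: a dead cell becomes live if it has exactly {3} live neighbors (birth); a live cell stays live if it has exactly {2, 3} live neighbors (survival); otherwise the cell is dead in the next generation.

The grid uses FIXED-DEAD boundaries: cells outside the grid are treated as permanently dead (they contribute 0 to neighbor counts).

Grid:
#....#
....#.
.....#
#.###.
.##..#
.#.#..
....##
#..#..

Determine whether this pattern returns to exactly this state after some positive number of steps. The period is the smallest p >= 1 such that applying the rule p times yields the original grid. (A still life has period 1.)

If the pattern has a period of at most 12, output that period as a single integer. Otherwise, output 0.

Answer: 0

Derivation:
Simulating and comparing each generation to the original:
Gen 0 (original, given above): 17 live cells
Gen 1: 15 live cells, differs from original
Gen 2: 12 live cells, differs from original
Gen 3: 10 live cells, differs from original
Gen 4: 10 live cells, differs from original
Gen 5: 12 live cells, differs from original
Gen 6: 9 live cells, differs from original
Gen 7: 11 live cells, differs from original
Gen 8: 10 live cells, differs from original
Gen 9: 8 live cells, differs from original
Gen 10: 8 live cells, differs from original
Gen 11: 11 live cells, differs from original
Gen 12: 11 live cells, differs from original
No period found within 12 steps.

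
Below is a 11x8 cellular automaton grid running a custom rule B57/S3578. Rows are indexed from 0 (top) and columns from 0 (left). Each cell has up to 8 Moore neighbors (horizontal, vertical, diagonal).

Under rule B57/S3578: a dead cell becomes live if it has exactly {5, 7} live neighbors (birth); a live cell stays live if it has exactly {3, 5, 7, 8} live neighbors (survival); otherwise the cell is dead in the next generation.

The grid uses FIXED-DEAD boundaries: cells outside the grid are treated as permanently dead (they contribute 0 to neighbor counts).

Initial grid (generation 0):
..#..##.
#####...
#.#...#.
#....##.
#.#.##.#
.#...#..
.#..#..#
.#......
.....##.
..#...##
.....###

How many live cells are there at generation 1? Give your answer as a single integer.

Answer: 12

Derivation:
Simulating step by step:
Generation 0 (given above): 33 live cells
Generation 1: 12 live cells
..#.....
.#......
#.#.....
.#......
....#.#.
.#...#..
........
........
......#.
.....#..
.......#
Population at generation 1: 12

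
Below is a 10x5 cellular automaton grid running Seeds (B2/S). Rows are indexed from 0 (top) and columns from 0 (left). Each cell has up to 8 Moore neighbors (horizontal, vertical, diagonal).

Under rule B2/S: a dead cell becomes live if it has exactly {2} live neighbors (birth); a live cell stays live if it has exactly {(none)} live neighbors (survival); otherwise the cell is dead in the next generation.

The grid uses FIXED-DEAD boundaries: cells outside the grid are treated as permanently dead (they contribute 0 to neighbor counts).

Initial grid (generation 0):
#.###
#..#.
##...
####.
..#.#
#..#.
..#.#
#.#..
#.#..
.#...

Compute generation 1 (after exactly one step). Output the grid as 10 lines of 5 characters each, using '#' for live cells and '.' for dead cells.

Simulating step by step:
Generation 0 (given above): 23 live cells
Generation 1: 6 live cells
(generation 1 grid is the final answer)

Answer: .....
.....
....#
....#
.....
.....
#....
.....
...#.
#.#..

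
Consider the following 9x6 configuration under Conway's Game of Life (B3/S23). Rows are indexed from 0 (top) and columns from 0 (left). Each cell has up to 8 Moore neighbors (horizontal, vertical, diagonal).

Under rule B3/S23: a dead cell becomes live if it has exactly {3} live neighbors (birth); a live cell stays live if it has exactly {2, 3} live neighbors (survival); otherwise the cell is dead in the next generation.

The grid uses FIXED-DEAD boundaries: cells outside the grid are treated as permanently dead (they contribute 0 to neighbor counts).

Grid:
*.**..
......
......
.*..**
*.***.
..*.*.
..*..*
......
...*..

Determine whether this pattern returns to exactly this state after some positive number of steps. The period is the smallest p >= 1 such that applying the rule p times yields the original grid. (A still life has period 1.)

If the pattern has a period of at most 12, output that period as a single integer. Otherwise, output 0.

Answer: 0

Derivation:
Simulating and comparing each generation to the original:
Gen 0 (original, given above): 15 live cells
Gen 1: 9 live cells, differs from original
Gen 2: 8 live cells, differs from original
Gen 3: 8 live cells, differs from original
Gen 4: 10 live cells, differs from original
Gen 5: 11 live cells, differs from original
Gen 6: 10 live cells, differs from original
Gen 7: 14 live cells, differs from original
Gen 8: 11 live cells, differs from original
Gen 9: 15 live cells, differs from original
Gen 10: 11 live cells, differs from original
Gen 11: 11 live cells, differs from original
Gen 12: 11 live cells, differs from original
No period found within 12 steps.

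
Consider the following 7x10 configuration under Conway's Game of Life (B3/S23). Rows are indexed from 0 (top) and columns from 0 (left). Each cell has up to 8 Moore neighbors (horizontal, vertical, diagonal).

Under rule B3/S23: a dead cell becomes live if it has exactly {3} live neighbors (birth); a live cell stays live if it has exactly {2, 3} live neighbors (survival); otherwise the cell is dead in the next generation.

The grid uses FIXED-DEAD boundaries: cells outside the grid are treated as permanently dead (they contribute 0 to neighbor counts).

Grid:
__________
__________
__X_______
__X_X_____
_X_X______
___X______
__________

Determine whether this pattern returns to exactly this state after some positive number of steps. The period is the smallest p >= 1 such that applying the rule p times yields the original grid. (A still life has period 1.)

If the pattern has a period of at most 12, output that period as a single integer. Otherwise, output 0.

Answer: 2

Derivation:
Simulating and comparing each generation to the original:
Gen 0 (original, given above): 6 live cells
Gen 1: 6 live cells, differs from original
Gen 2: 6 live cells, MATCHES original -> period = 2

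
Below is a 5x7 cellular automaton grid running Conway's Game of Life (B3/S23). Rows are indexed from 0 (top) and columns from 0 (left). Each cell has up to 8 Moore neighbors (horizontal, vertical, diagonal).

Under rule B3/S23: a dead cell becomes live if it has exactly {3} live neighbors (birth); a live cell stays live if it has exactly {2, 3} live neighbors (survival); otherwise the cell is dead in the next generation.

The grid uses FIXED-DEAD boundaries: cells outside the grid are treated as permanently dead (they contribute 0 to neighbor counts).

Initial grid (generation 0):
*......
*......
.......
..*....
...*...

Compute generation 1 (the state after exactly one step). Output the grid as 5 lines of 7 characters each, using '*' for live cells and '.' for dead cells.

Answer: .......
.......
.......
.......
.......

Derivation:
Simulating step by step:
Generation 0 (given above): 4 live cells
Generation 1: 0 live cells
(generation 1 grid is the final answer)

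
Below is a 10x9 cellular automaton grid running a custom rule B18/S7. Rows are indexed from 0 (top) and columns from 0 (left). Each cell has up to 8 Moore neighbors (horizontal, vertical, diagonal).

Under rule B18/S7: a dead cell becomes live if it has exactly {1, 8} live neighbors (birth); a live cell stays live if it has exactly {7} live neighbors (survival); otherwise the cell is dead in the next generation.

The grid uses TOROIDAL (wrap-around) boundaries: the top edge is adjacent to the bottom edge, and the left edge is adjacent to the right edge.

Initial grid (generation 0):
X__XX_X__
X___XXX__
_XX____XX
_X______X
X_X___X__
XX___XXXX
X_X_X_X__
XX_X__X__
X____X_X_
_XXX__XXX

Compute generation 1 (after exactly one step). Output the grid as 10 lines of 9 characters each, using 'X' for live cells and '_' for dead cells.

Simulating step by step:
Generation 0 (given above): 40 live cells
Generation 1: 3 live cells
(generation 1 grid is the final answer)

Answer: _________
_________
_________
_____X___
___XX____
_________
_________
_________
_________
_________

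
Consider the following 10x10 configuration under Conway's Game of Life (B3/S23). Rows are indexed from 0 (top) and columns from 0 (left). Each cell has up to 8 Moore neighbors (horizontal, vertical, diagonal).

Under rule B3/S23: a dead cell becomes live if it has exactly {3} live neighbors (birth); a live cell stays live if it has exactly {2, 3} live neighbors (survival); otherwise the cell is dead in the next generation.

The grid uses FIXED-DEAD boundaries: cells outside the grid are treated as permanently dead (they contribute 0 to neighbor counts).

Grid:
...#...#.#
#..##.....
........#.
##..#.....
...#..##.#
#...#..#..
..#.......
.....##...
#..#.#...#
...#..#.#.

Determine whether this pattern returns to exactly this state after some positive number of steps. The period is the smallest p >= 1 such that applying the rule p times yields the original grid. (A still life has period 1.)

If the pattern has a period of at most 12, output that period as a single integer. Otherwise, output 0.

Simulating and comparing each generation to the original:
Gen 0 (original, given above): 27 live cells
Gen 1: 31 live cells, differs from original
Gen 2: 19 live cells, differs from original
Gen 3: 17 live cells, differs from original
Gen 4: 12 live cells, differs from original
Gen 5: 6 live cells, differs from original
Gen 6: 4 live cells, differs from original
Gen 7: 2 live cells, differs from original
Gen 8: 0 live cells, differs from original
Gen 9: 0 live cells, differs from original
Gen 10: 0 live cells, differs from original
Gen 11: 0 live cells, differs from original
Gen 12: 0 live cells, differs from original
No period found within 12 steps.

Answer: 0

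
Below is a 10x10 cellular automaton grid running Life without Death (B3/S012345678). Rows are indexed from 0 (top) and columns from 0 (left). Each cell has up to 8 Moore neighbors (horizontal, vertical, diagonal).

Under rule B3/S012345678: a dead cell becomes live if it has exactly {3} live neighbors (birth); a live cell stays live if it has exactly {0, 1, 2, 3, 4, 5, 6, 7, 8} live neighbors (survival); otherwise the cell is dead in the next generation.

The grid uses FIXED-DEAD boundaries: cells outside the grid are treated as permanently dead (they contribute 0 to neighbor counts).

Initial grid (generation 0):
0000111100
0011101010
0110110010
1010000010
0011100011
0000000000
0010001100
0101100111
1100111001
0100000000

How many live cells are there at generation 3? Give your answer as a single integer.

Simulating step by step:
Generation 0 (given above): 38 live cells
Generation 1: 52 live cells
0000111100
0111101010
0110110011
1010010110
0111100011
0010000110
0011001100
1101100111
1101111101
1100010000
Generation 2: 63 live cells
0010111100
0111101011
1110110011
1010011110
0111101011
0010101111
0011101101
1101100111
1101111101
1110010000
Generation 3: 67 live cells
0110111110
1111101011
1110110011
1010011110
0111101011
0010101111
0011101101
1101100111
1101111101
1111010000
Population at generation 3: 67

Answer: 67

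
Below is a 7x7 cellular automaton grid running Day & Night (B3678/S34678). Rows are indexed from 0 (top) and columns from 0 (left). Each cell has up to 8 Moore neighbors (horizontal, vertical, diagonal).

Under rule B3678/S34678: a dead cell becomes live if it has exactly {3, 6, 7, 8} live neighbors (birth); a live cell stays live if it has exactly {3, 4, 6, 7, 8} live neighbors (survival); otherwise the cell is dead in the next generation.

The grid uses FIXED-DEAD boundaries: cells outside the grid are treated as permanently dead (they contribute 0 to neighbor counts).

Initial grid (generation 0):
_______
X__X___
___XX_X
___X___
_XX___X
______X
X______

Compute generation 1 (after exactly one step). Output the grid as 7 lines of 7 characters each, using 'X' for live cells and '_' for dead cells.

Answer: _______
____X__
__XXX__
___XXX_
_______
_X_____
_______

Derivation:
Simulating step by step:
Generation 0 (given above): 11 live cells
Generation 1: 8 live cells
(generation 1 grid is the final answer)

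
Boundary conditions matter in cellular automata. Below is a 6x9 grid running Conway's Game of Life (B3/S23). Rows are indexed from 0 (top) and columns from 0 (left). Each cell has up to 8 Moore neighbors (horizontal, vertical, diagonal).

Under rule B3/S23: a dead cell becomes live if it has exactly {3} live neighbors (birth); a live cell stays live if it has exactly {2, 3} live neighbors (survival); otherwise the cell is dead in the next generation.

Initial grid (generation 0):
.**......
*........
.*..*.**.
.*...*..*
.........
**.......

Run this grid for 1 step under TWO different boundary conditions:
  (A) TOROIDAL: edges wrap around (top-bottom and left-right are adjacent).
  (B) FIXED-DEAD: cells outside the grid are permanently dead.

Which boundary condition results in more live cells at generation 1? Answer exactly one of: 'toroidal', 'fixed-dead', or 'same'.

Under TOROIDAL boundary, generation 1:
..*......
*.*......
.*...****
*....***.
.*.......
***......
Population = 16

Under FIXED-DEAD boundary, generation 1:
.*.......
*.*......
**...***.
.....***.
**.......
.........
Population = 13

Comparison: toroidal=16, fixed-dead=13 -> toroidal

Answer: toroidal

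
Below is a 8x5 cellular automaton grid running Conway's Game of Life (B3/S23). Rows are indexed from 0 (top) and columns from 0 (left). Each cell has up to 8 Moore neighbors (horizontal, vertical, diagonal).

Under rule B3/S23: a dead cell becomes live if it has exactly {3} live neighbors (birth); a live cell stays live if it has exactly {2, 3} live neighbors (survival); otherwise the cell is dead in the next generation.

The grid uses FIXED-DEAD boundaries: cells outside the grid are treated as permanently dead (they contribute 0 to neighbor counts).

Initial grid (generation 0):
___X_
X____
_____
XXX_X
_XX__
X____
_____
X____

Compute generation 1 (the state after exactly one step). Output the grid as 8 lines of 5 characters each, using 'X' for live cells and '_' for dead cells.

Answer: _____
_____
X____
X_XX_
__XX_
_X___
_____
_____

Derivation:
Simulating step by step:
Generation 0 (given above): 10 live cells
Generation 1: 7 live cells
(generation 1 grid is the final answer)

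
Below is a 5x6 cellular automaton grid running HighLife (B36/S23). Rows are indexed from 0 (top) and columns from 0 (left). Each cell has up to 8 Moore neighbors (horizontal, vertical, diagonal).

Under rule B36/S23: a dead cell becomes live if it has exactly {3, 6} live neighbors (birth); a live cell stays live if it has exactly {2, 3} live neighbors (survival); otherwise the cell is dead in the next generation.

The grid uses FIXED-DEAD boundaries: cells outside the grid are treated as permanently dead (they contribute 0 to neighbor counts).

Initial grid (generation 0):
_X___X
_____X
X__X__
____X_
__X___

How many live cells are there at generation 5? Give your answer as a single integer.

Simulating step by step:
Generation 0 (given above): 7 live cells
Generation 1: 3 live cells
______
____X_
____X_
___X__
______
Generation 2: 2 live cells
______
______
___XX_
______
______
Generation 3: 0 live cells
______
______
______
______
______
Generation 4: 0 live cells
______
______
______
______
______
Generation 5: 0 live cells
______
______
______
______
______
Population at generation 5: 0

Answer: 0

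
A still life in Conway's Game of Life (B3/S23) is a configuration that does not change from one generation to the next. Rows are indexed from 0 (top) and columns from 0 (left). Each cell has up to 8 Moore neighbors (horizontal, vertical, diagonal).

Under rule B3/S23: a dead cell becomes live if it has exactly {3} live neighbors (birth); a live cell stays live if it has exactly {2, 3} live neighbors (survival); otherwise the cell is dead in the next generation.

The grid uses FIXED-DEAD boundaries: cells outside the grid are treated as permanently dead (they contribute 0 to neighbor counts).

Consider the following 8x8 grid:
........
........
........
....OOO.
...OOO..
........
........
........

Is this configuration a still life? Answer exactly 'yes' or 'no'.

Answer: no

Derivation:
Compute generation 1 and compare to generation 0 (given above):
Generation 1:
........
........
.....O..
...O..O.
...O..O.
....O...
........
........
Cell (2,5) differs: gen0=0 vs gen1=1 -> NOT a still life.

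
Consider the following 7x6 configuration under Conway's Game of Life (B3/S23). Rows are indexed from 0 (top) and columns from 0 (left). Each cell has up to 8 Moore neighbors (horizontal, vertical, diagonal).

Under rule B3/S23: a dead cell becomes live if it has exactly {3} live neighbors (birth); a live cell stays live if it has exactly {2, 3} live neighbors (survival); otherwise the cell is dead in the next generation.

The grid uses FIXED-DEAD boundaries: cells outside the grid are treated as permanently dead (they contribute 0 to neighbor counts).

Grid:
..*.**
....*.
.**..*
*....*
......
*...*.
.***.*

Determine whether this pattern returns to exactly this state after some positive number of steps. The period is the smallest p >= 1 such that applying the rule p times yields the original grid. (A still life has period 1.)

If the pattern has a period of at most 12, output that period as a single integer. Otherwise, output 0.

Answer: 0

Derivation:
Simulating and comparing each generation to the original:
Gen 0 (original, given above): 15 live cells
Gen 1: 18 live cells, differs from original
Gen 2: 17 live cells, differs from original
Gen 3: 17 live cells, differs from original
Gen 4: 13 live cells, differs from original
Gen 5: 12 live cells, differs from original
Gen 6: 17 live cells, differs from original
Gen 7: 13 live cells, differs from original
Gen 8: 13 live cells, differs from original
Gen 9: 13 live cells, differs from original
Gen 10: 16 live cells, differs from original
Gen 11: 15 live cells, differs from original
Gen 12: 11 live cells, differs from original
No period found within 12 steps.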